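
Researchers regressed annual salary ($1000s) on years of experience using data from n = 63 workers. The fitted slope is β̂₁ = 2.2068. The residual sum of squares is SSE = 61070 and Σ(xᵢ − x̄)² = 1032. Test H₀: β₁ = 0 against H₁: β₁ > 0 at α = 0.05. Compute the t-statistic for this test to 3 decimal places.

t = 2.241

MSE = SSE/(n − 2) = 61070/61 = 1001.15.
SE(β̂₁) = √(MSE/Sₓₓ) = √(1001.15/1032) = 0.984939.
t = 2.2068 / 0.984939 = 2.241.
df = n − 2 = 61.
One-sided p ≈ 0.0144, which is < 0.05, so reject H₀.
There is evidence that the true slope on years of experience is positive.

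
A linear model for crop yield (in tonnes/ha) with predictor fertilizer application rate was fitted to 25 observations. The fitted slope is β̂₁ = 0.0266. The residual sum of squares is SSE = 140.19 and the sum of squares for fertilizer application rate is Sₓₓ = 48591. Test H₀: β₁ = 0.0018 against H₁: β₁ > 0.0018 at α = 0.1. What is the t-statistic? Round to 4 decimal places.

t = 2.2143

MSE = SSE/(n − 2) = 140.19/23 = 6.09522.
SE(β̂₁) = √(MSE/Sₓₓ) = √(6.09522/48591) = 0.0112.
t = (0.0266 − 0.0018) / 0.0112 = 2.2143.
df = n − 2 = 23.
One-sided p ≈ 0.0185, which is < 0.1, so reject H₀.
There is evidence that the true slope on fertilizer application rate exceeds 0.0018 tonnes/ha per unit.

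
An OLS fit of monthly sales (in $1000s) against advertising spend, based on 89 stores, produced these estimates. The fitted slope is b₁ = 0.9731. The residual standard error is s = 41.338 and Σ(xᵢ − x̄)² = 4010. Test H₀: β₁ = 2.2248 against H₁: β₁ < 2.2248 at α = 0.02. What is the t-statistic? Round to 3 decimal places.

t = -1.917

SE(b₁) = s/√Sₓₓ = 41.338/√4010 = 0.652796.
t = (0.9731 − 2.2248) / 0.652796 = -1.917.
df = n − 2 = 87.
One-sided p ≈ 0.0292, which is ≥ 0.02, so fail to reject H₀.
The data do not give significant evidence that the true slope on advertising spend is below 2.2248 $1000s per unit.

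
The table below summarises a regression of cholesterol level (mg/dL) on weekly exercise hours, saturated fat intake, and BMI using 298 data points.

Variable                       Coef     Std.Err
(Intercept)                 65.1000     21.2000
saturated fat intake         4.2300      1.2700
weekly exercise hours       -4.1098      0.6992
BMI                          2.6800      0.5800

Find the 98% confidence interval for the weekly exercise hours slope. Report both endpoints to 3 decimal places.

(-5.745, -2.474)

Read off: b = -4.1098, SE = 0.6992 for weekly exercise hours.
df = n − k − 1 = 298 − 3 − 1 = 294.
t* = t_{0.01, 294} = 2.339098.
Margin = t* × SE = 2.339098 × 0.6992 = 1.63550.
CI: -4.1098 ± 1.63550 → (-5.745, -2.474).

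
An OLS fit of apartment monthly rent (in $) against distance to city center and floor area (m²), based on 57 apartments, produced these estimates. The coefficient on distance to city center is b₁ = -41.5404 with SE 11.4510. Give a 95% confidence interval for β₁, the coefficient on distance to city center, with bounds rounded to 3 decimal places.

df = n − k − 1 = 57 − 2 − 1 = 54.
t* = t_{0.025, 54} = 2.004879.
Margin = t* × SE = 2.004879 × 11.4510 = 22.95787.
CI: -41.5404 ± 22.95787 → (-64.498, -18.583).
With 95% confidence, each one-unit increase in distance to city center is associated with a change of between -64.498 and -18.583 $ in apartment monthly rent, holding the other predictors fixed.

(-64.498, -18.583)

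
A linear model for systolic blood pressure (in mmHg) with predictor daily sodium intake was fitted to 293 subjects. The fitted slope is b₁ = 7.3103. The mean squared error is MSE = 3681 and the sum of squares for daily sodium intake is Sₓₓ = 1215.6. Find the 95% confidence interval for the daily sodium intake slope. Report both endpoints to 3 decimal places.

(3.885, 10.735)

SE(b₁) = √(MSE/Sₓₓ) = √(3681/1215.6) = 1.74015.
df = n − 2 = 291.
t* = t_{0.025, 291} = 1.96815.
Margin = t* × SE = 1.96815 × 1.74015 = 3.42488.
CI: 7.3103 ± 3.42488 → (3.885, 10.735).
With 95% confidence, each one-unit increase in daily sodium intake is associated with a change of between 3.885 and 10.735 mmHg in systolic blood pressure.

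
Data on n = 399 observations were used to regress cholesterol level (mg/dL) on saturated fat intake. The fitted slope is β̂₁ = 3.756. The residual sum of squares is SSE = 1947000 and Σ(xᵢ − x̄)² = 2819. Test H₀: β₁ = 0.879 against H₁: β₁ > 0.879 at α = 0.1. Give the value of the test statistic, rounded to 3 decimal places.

t = 2.181

MSE = SSE/(n − 2) = 1947000/397 = 4904.28.
SE(β̂₁) = √(MSE/Sₓₓ) = √(4904.28/2819) = 1.31899.
t = (3.756 − 0.879) / 1.31899 = 2.181.
df = n − 2 = 397.
One-sided p ≈ 0.0149, which is < 0.1, so reject H₀.
There is evidence that the true slope on saturated fat intake exceeds 0.879 mg/dL per unit.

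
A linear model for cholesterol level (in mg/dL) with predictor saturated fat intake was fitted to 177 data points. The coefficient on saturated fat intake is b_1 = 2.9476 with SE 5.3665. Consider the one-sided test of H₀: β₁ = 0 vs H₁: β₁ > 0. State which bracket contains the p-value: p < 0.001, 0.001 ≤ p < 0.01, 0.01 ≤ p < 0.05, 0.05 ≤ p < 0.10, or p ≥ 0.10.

p ≥ 0.10

t = 2.9476 / 5.3665 = 0.549.
df = n − 2 = 177 − 2 = 175.
One-sided p = P(T_{175} > t) ≈ 0.2918.
So p ≥ 0.10.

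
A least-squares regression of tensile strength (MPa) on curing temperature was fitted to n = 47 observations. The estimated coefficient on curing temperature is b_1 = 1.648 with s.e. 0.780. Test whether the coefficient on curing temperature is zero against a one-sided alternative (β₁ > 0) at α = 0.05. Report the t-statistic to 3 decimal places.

H₀: β₁ = 0 vs H₁: β₁ > 0.
t = (b_1 − β₁⁰)/SE = 1.648 / 0.780 = 2.113.
df = n − 2 = 47 − 2 = 45.
One-sided p ≈ 0.0201, which is < 0.05, so reject H₀.
There is evidence that the true slope on curing temperature is positive.

t = 2.113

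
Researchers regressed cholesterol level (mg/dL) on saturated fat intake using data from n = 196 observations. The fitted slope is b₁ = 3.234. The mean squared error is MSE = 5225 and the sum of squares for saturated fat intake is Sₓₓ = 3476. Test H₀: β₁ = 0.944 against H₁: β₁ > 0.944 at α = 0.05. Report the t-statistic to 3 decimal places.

t = 1.868

SE(b₁) = √(MSE/Sₓₓ) = √(5225/3476) = 1.22604.
t = (3.234 − 0.944) / 1.22604 = 1.868.
df = n − 2 = 194.
One-sided p ≈ 0.0316, which is < 0.05, so reject H₀.
There is evidence that the true slope on saturated fat intake exceeds 0.944 mg/dL per unit.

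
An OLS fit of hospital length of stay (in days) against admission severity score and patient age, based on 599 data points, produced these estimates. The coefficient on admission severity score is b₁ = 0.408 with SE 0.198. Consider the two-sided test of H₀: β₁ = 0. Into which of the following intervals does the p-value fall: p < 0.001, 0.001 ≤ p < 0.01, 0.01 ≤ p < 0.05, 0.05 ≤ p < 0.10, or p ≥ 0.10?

t = 0.408 / 0.198 = 2.061.
df = n − k − 1 = 599 − 2 − 1 = 596.
Two-sided p = 2·P(T_{596} > |t|) ≈ 0.0398.
So 0.01 ≤ p < 0.05.

0.01 ≤ p < 0.05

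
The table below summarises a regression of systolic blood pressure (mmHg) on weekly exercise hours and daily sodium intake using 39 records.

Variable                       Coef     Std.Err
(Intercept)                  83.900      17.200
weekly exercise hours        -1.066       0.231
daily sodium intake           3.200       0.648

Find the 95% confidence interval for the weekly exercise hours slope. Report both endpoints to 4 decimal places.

Read off: b = -1.066, SE = 0.231 for weekly exercise hours.
df = n − k − 1 = 39 − 2 − 1 = 36.
t* = t_{0.025, 36} = 2.028094.
Margin = t* × SE = 2.028094 × 0.231 = 0.468490.
CI: -1.066 ± 0.468490 → (-1.5345, -0.5975).

(-1.5345, -0.5975)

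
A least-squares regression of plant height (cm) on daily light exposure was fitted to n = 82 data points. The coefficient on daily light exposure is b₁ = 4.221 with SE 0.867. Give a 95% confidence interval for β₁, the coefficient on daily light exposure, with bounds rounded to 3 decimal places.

(2.496, 5.946)

df = n − 2 = 82 − 2 = 80.
t* = t_{0.025, 80} = 1.990063.
Margin = t* × SE = 1.990063 × 0.867 = 1.72538.
CI: 4.221 ± 1.72538 → (2.496, 5.946).
With 95% confidence, each one-unit increase in daily light exposure is associated with a change of between 2.496 and 5.946 cm in plant height.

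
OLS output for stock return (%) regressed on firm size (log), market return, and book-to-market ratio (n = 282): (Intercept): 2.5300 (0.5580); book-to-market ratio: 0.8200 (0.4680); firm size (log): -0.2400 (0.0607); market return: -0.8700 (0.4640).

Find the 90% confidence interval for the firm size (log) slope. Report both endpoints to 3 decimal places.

(-0.340, -0.140)

Read off: b = -0.2400, SE = 0.0607 for firm size (log).
df = n − k − 1 = 282 − 3 − 1 = 278.
t* = t_{0.05, 278} = 1.650353.
Margin = t* × SE = 1.650353 × 0.0607 = 0.10018.
CI: -0.2400 ± 0.10018 → (-0.340, -0.140).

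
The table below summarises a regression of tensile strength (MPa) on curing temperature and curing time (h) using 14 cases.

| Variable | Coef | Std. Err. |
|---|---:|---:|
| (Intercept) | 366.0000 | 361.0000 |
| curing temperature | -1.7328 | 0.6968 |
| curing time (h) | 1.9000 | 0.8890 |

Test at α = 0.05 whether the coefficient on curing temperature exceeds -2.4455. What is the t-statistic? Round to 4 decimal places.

t = 1.0228

Read off: b = -1.7328, SE = 0.6968 for curing temperature.
H₀: β₁ = -2.4455 vs H₁: β₁ > -2.4455.
t = (-1.7328 − (-2.4455)) / 0.6968 = 1.0228.
df = n − k − 1 = 14 − 2 − 1 = 11.
One-sided p ≈ 0.1642, which is ≥ 0.05, so fail to reject H₀.
The data do not give significant evidence that the true slope on curing temperature exceeds -2.4455 MPa per unit, holding the other predictors fixed.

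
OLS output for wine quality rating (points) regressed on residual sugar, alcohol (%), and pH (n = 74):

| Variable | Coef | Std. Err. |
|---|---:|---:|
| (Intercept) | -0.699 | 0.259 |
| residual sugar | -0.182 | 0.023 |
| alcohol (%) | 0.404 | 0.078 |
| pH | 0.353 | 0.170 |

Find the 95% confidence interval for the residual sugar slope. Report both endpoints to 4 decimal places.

Read off: b = -0.182, SE = 0.023 for residual sugar.
df = n − k − 1 = 74 − 3 − 1 = 70.
t* = t_{0.025, 70} = 1.994437.
Margin = t* × SE = 1.994437 × 0.023 = 0.045872.
CI: -0.182 ± 0.045872 → (-0.2279, -0.1361).

(-0.2279, -0.1361)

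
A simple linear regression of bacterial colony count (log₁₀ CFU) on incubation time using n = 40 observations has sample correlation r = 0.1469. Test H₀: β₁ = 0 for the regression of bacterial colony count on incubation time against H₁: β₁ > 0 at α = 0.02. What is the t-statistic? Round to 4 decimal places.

t = 0.9155

t = r·√(n − 2)/√(1 − r²) = 0.1469·√38/√0.97842 = 0.9155.
df = n − 2 = 38.
One-sided p ≈ 0.1829, which is ≥ 0.02, so fail to reject H₀.
The data do not give significant evidence of a linear association between incubation time and bacterial colony count.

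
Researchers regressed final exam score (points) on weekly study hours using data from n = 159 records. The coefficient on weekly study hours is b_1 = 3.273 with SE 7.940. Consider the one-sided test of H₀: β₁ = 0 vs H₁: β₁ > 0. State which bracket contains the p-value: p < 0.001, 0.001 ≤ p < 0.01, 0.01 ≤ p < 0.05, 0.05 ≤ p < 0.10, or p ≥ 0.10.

t = 3.273 / 7.940 = 0.412.
df = n − 2 = 159 − 2 = 157.
One-sided p = P(T_{157} > t) ≈ 0.3404.
So p ≥ 0.10.

p ≥ 0.10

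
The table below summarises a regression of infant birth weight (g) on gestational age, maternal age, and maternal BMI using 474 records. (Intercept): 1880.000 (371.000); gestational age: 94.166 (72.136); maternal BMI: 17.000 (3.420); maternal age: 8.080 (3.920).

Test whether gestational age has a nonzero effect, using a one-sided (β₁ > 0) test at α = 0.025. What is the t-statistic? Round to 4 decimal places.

Read off: b = 94.166, SE = 72.136 for gestational age.
H₀: β₁ = 0 vs H₁: β₁ > 0.
t = 94.166 / 72.136 = 1.3054.
df = n − k − 1 = 474 − 3 − 1 = 470.
One-sided p ≈ 0.0962, which is ≥ 0.025, so fail to reject H₀.
The data do not give significant evidence that the true slope on gestational age is positive, holding the other predictors fixed.

t = 1.3054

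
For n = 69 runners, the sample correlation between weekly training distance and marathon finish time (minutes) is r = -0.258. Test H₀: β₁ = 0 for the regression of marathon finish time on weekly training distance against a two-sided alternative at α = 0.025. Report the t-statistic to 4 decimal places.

t = r·√(n − 2)/√(1 − r²) = -0.258·√67/√0.933436 = -2.1858.
df = n − 2 = 67.
Two-sided p ≈ 0.0323, which is ≥ 0.025, so fail to reject H₀.
The data do not give significant evidence of a linear association between weekly training distance and marathon finish time.

t = -2.1858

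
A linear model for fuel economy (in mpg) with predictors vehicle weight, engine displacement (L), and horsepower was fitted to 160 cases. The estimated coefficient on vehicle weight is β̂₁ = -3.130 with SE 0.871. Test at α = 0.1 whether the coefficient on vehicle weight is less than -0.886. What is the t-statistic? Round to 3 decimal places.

H₀: β₁ = -0.886 vs H₁: β₁ < -0.886.
t = (β̂₁ − β₁⁰)/SE = (-3.130 − (-0.886)) / 0.871 = -2.576.
df = n − k − 1 = 160 − 3 − 1 = 156.
One-sided p ≈ 0.0055, which is < 0.1, so reject H₀.
There is evidence that the true slope on vehicle weight is below -0.886 mpg per unit, holding the other predictors fixed.

t = -2.576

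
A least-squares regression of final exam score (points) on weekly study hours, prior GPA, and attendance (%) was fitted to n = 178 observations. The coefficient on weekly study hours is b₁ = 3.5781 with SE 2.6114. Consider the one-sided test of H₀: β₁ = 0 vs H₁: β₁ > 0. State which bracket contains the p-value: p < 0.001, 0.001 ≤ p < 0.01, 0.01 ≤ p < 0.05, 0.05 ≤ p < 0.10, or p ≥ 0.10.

0.05 ≤ p < 0.10

t = 3.5781 / 2.6114 = 1.370.
df = n − k − 1 = 178 − 3 − 1 = 174.
One-sided p = P(T_{174} > t) ≈ 0.0862.
So 0.05 ≤ p < 0.10.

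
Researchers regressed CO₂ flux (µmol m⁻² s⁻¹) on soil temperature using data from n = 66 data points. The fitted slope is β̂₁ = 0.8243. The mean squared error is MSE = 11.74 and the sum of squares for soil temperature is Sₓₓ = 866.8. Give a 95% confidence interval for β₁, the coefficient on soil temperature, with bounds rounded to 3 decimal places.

SE(β̂₁) = √(MSE/Sₓₓ) = √(11.74/866.8) = 0.116379.
df = n − 2 = 64.
t* = t_{0.025, 64} = 1.99773.
Margin = t* × SE = 1.99773 × 0.116379 = 0.23249.
CI: 0.8243 ± 0.23249 → (0.592, 1.057).
With 95% confidence, each one-unit increase in soil temperature is associated with a change of between 0.592 and 1.057 µmol m⁻² s⁻¹ in CO₂ flux.

(0.592, 1.057)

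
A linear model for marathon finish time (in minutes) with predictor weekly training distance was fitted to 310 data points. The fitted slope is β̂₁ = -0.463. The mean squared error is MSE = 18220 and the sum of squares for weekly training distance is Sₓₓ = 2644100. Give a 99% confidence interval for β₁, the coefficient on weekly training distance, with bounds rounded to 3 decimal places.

(-0.678, -0.248)

SE(β̂₁) = √(MSE/Sₓₓ) = √(18220/2644100) = 0.0830109.
df = n − 2 = 308.
t* = t_{0.005, 308} = 2.591886.
Margin = t* × SE = 2.591886 × 0.0830109 = 0.21515.
CI: -0.463 ± 0.21515 → (-0.678, -0.248).
With 99% confidence, each one-unit increase in weekly training distance is associated with a change of between -0.678 and -0.248 minutes in marathon finish time.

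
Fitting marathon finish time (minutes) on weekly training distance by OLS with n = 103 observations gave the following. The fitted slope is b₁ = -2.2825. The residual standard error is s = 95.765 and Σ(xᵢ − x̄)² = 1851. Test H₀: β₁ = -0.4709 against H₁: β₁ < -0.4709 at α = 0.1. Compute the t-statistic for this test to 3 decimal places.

t = -0.814

SE(b₁) = s/√Sₓₓ = 95.765/√1851 = 2.22589.
t = (-2.2825 − (-0.4709)) / 2.22589 = -0.814.
df = n − 2 = 101.
One-sided p ≈ 0.2088, which is ≥ 0.1, so fail to reject H₀.
The data do not give significant evidence that the true slope on weekly training distance is below -0.4709 minutes per unit.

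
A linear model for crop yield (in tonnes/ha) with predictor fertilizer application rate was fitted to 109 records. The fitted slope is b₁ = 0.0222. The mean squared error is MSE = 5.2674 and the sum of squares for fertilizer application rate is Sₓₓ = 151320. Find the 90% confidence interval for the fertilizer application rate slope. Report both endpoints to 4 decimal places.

SE(b₁) = √(MSE/Sₓₓ) = √(5.2674/151320) = 0.00589997.
df = n − 2 = 107.
t* = t_{0.05, 107} = 1.659219.
Margin = t* × SE = 1.659219 × 0.00589997 = 0.009789.
CI: 0.0222 ± 0.009789 → (0.0124, 0.0320).
With 90% confidence, each one-unit increase in fertilizer application rate is associated with a change of between 0.0124 and 0.0320 tonnes/ha in crop yield.

(0.0124, 0.0320)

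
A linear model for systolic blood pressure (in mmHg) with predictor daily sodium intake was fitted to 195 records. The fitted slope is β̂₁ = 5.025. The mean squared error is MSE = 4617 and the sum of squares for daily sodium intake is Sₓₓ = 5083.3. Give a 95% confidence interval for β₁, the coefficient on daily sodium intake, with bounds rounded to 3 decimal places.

SE(β̂₁) = √(MSE/Sₓₓ) = √(4617/5083.3) = 0.953031.
df = n − 2 = 193.
t* = t_{0.025, 193} = 1.972332.
Margin = t* × SE = 1.972332 × 0.953031 = 1.87969.
CI: 5.025 ± 1.87969 → (3.145, 6.905).
With 95% confidence, each one-unit increase in daily sodium intake is associated with a change of between 3.145 and 6.905 mmHg in systolic blood pressure.

(3.145, 6.905)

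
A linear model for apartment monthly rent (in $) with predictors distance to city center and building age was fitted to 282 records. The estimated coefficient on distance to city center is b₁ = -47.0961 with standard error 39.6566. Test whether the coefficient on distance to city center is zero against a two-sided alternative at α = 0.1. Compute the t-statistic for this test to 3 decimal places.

H₀: β₁ = 0 vs H₁: β₁ ≠ 0.
t = (b₁ − β₁⁰)/SE = -47.0961 / 39.6566 = -1.188.
df = n − k − 1 = 282 − 2 − 1 = 279.
Two-sided p ≈ 0.2360, which is ≥ 0.1, so fail to reject H₀.
The data do not give significant evidence of an association between distance to city center and apartment monthly rent, after adjusting for the other predictors.

t = -1.188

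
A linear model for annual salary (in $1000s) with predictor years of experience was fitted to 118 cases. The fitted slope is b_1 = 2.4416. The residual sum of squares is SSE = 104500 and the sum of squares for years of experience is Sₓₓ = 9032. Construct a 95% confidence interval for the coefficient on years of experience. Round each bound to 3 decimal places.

MSE = SSE/(n − 2) = 104500/116 = 900.862.
SE(b_1) = √(MSE/Sₓₓ) = √(900.862/9032) = 0.315818.
df = n − 2 = 116.
t* = t_{0.025, 116} = 1.980626.
Margin = t* × SE = 1.980626 × 0.315818 = 0.62552.
CI: 2.4416 ± 0.62552 → (1.816, 3.067).
With 95% confidence, each one-unit increase in years of experience is associated with a change of between 1.816 and 3.067 $1000s in annual salary.

(1.816, 3.067)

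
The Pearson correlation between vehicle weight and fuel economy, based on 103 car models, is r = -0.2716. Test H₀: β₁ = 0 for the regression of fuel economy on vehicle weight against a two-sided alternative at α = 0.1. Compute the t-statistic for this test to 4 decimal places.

t = r·√(n − 2)/√(1 − r²) = -0.2716·√101/√0.926233 = -2.8362.
df = n − 2 = 101.
Two-sided p ≈ 0.0055, which is < 0.1, so reject H₀.
There is evidence of a linear association between vehicle weight and fuel economy.

t = -2.8362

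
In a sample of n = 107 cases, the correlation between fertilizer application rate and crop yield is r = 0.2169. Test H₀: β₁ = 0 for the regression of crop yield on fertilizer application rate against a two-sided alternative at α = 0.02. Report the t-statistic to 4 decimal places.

t = 2.2768

t = r·√(n − 2)/√(1 − r²) = 0.2169·√105/√0.952954 = 2.2768.
df = n − 2 = 105.
Two-sided p ≈ 0.0248, which is ≥ 0.02, so fail to reject H₀.
The data do not give significant evidence of a linear association between fertilizer application rate and crop yield.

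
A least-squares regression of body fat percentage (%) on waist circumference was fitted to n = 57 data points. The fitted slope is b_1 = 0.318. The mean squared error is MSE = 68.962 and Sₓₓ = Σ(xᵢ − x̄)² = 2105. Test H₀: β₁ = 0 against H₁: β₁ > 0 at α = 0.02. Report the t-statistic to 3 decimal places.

SE(b_1) = √(MSE/Sₓₓ) = √(68.962/2105) = 0.181.
t = 0.318 / 0.181 = 1.757.
df = n − 2 = 55.
One-sided p ≈ 0.0422, which is ≥ 0.02, so fail to reject H₀.
The data do not give significant evidence that the true slope on waist circumference is positive.

t = 1.757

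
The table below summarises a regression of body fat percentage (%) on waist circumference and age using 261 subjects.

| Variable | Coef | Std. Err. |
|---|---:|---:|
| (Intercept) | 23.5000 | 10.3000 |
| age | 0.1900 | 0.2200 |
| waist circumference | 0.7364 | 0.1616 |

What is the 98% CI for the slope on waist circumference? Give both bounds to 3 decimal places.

(0.358, 1.115)

Read off: b = 0.7364, SE = 0.1616 for waist circumference.
df = n − k − 1 = 261 − 2 − 1 = 258.
t* = t_{0.01, 258} = 2.340888.
Margin = t* × SE = 2.340888 × 0.1616 = 0.37829.
CI: 0.7364 ± 0.37829 → (0.358, 1.115).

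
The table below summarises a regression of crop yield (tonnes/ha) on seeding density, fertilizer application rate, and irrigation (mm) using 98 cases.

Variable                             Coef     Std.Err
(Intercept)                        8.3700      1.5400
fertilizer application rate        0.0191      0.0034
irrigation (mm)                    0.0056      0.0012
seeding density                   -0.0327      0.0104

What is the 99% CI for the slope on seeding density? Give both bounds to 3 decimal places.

(-0.060, -0.005)

Read off: b = -0.0327, SE = 0.0104 for seeding density.
df = n − k − 1 = 98 − 3 − 1 = 94.
t* = t_{0.005, 94} = 2.629148.
Margin = t* × SE = 2.629148 × 0.0104 = 0.02734.
CI: -0.0327 ± 0.02734 → (-0.060, -0.005).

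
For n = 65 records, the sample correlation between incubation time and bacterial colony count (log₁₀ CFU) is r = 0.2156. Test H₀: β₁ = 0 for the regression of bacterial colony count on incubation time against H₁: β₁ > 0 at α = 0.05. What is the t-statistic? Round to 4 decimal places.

t = 1.7525

t = r·√(n − 2)/√(1 − r²) = 0.2156·√63/√0.953517 = 1.7525.
df = n − 2 = 63.
One-sided p ≈ 0.0423, which is < 0.05, so reject H₀.
There is evidence of a linear association between incubation time and bacterial colony count.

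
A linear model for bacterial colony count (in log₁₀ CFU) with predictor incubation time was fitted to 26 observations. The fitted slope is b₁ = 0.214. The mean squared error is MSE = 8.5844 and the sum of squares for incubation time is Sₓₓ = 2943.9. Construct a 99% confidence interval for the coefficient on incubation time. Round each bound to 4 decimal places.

SE(b₁) = √(MSE/Sₓₓ) = √(8.5844/2943.9) = 0.054.
df = n − 2 = 24.
t* = t_{0.005, 24} = 2.79694.
Margin = t* × SE = 2.79694 × 0.054 = 0.151035.
CI: 0.214 ± 0.151035 → (0.0630, 0.3650).
With 99% confidence, each one-unit increase in incubation time is associated with a change of between 0.0630 and 0.3650 log₁₀ CFU in bacterial colony count.

(0.0630, 0.3650)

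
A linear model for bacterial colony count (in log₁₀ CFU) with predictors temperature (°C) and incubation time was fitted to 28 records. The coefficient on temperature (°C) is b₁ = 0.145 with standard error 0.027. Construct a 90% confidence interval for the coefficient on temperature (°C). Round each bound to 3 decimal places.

(0.099, 0.191)

df = n − k − 1 = 28 − 2 − 1 = 25.
t* = t_{0.05, 25} = 1.708141.
Margin = t* × SE = 1.708141 × 0.027 = 0.04612.
CI: 0.145 ± 0.04612 → (0.099, 0.191).
With 90% confidence, each one-unit increase in temperature (°C) is associated with a change of between 0.099 and 0.191 log₁₀ CFU in bacterial colony count, holding the other predictors fixed.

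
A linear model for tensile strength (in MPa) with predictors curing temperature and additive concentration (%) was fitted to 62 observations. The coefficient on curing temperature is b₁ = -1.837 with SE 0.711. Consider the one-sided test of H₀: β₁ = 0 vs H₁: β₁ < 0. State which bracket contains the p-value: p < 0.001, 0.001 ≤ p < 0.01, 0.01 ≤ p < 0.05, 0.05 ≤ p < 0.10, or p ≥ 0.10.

0.001 ≤ p < 0.01

t = -1.837 / 0.711 = -2.584.
df = n − k − 1 = 62 − 2 − 1 = 59.
One-sided p = P(T_{59} < t) ≈ 0.0061.
So 0.001 ≤ p < 0.01.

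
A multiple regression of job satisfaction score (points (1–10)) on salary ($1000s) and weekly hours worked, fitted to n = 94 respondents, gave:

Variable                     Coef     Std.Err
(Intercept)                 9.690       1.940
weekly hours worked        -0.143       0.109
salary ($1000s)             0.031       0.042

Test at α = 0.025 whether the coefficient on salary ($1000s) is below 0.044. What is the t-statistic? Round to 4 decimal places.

t = -0.3095

Read off: b = 0.031, SE = 0.042 for salary ($1000s).
H₀: β₁ = 0.044 vs H₁: β₁ < 0.044.
t = (0.031 − 0.044) / 0.042 = -0.3095.
df = n − k − 1 = 94 − 2 − 1 = 91.
One-sided p ≈ 0.3788, which is ≥ 0.025, so fail to reject H₀.
The data do not give significant evidence that the true slope on salary ($1000s) is below 0.044 points (1–10) per unit, holding the other predictors fixed.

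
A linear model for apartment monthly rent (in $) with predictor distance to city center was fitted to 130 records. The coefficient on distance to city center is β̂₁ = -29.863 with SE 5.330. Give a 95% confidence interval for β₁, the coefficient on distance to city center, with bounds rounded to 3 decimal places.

df = n − 2 = 130 − 2 = 128.
t* = t_{0.025, 128} = 1.978671.
Margin = t* × SE = 1.978671 × 5.330 = 10.54632.
CI: -29.863 ± 10.54632 → (-40.409, -19.317).
With 95% confidence, each one-unit increase in distance to city center is associated with a change of between -40.409 and -19.317 $ in apartment monthly rent.

(-40.409, -19.317)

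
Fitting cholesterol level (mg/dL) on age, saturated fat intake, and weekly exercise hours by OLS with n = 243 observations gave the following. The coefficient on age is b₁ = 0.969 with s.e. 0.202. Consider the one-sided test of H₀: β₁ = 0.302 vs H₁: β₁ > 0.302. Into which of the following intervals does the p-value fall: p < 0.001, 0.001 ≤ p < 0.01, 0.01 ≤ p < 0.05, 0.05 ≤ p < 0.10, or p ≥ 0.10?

p < 0.001

t = (0.969 − 0.302) / 0.202 = 3.302.
df = n − k − 1 = 243 − 3 − 1 = 239.
One-sided p = P(T_{239} > t) ≈ 0.0006.
So p < 0.001.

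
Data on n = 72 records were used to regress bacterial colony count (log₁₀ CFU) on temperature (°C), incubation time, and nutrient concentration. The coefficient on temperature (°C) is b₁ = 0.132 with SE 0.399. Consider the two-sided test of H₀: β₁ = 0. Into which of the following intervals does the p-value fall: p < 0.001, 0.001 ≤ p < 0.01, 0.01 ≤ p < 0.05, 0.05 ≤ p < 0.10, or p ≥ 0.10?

p ≥ 0.10

t = 0.132 / 0.399 = 0.331.
df = n − k − 1 = 72 − 3 − 1 = 68.
Two-sided p = 2·P(T_{68} > |t|) ≈ 0.7418.
So p ≥ 0.10.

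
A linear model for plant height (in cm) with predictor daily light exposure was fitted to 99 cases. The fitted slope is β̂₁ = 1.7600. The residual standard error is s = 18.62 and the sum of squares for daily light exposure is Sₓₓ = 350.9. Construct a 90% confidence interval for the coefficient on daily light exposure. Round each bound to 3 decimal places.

(0.109, 3.411)

SE(β̂₁) = s/√Sₓₓ = 18.62/√350.9 = 0.994004.
df = n − 2 = 97.
t* = t_{0.05, 97} = 1.660715.
Margin = t* × SE = 1.660715 × 0.994004 = 1.65076.
CI: 1.7600 ± 1.65076 → (0.109, 3.411).
With 90% confidence, each one-unit increase in daily light exposure is associated with a change of between 0.109 and 3.411 cm in plant height.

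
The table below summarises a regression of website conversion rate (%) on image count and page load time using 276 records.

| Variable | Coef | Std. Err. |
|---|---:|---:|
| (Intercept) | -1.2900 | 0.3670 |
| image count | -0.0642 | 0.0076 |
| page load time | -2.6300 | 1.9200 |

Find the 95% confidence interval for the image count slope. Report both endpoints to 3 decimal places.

(-0.079, -0.049)

Read off: b = -0.0642, SE = 0.0076 for image count.
df = n − k − 1 = 276 − 2 − 1 = 273.
t* = t_{0.025, 273} = 1.968692.
Margin = t* × SE = 1.968692 × 0.0076 = 0.01496.
CI: -0.0642 ± 0.01496 → (-0.079, -0.049).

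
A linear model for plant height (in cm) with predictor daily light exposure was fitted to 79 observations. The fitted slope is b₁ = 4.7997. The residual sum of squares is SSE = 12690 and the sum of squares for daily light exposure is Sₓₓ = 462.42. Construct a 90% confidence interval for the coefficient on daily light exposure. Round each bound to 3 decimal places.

MSE = SSE/(n − 2) = 12690/77 = 164.805.
SE(b₁) = √(MSE/Sₓₓ) = √(164.805/462.42) = 0.59699.
df = n − 2 = 77.
t* = t_{0.05, 77} = 1.664885.
Margin = t* × SE = 1.664885 × 0.59699 = 0.99392.
CI: 4.7997 ± 0.99392 → (3.806, 5.794).
With 90% confidence, each one-unit increase in daily light exposure is associated with a change of between 3.806 and 5.794 cm in plant height.

(3.806, 5.794)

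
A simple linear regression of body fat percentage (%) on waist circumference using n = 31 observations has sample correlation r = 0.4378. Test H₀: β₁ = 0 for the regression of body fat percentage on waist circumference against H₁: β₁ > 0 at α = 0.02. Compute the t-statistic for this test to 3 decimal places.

t = 2.622

t = r·√(n − 2)/√(1 − r²) = 0.4378·√29/√0.808331 = 2.622.
df = n − 2 = 29.
One-sided p ≈ 0.0069, which is < 0.02, so reject H₀.
There is evidence of a linear association between waist circumference and body fat percentage.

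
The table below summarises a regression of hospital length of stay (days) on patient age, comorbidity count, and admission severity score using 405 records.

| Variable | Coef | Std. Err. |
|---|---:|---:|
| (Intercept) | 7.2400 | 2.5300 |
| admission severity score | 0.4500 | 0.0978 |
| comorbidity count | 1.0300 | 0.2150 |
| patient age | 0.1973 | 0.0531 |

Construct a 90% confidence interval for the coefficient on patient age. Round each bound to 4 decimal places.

Read off: b = 0.1973, SE = 0.0531 for patient age.
df = n − k − 1 = 405 − 3 − 1 = 401.
t* = t_{0.05, 401} = 1.648662.
Margin = t* × SE = 1.648662 × 0.0531 = 0.087544.
CI: 0.1973 ± 0.087544 → (0.1098, 0.2848).

(0.1098, 0.2848)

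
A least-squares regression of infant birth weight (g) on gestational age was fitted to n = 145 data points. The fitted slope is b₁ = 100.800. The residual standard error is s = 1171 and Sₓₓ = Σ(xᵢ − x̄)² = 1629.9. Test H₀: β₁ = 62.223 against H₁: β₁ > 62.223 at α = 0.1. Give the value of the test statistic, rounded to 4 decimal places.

t = 1.3300

SE(b₁) = s/√Sₓₓ = 1171/√1629.9 = 29.0052.
t = (100.800 − 62.223) / 29.0052 = 1.3300.
df = n − 2 = 143.
One-sided p ≈ 0.0928, which is < 0.1, so reject H₀.
There is evidence that the true slope on gestational age exceeds 62.223 g per unit.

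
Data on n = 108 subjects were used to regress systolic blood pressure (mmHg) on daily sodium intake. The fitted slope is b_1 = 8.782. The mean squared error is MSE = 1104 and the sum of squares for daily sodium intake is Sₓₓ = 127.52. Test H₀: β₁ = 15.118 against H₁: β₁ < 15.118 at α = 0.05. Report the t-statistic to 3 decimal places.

SE(b_1) = √(MSE/Sₓₓ) = √(1104/127.52) = 2.94236.
t = (8.782 − 15.118) / 2.94236 = -2.153.
df = n − 2 = 106.
One-sided p ≈ 0.0168, which is < 0.05, so reject H₀.
There is evidence that the true slope on daily sodium intake is below 15.118 mmHg per unit.

t = -2.153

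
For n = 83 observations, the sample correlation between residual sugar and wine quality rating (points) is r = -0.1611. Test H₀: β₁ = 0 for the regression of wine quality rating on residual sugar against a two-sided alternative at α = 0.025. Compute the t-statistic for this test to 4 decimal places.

t = r·√(n − 2)/√(1 − r²) = -0.1611·√81/√0.974047 = -1.4691.
df = n − 2 = 81.
Two-sided p ≈ 0.1457, which is ≥ 0.025, so fail to reject H₀.
The data do not give significant evidence of a linear association between residual sugar and wine quality rating.

t = -1.4691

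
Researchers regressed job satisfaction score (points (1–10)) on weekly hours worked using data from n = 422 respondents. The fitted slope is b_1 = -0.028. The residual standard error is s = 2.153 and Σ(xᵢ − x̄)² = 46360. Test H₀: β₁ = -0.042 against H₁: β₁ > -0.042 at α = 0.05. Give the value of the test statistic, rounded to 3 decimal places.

SE(b_1) = s/√Sₓₓ = 2.153/√46360 = 0.00999936.
t = (-0.028 − (-0.042)) / 0.00999936 = 1.400.
df = n − 2 = 420.
One-sided p ≈ 0.0811, which is ≥ 0.05, so fail to reject H₀.
The data do not give significant evidence that the true slope on weekly hours worked exceeds -0.042 points (1–10) per unit.

t = 1.400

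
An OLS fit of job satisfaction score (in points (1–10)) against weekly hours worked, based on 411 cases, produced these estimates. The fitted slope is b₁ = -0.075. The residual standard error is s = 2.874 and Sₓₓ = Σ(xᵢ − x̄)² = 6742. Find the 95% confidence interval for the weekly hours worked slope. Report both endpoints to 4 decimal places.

SE(b₁) = s/√Sₓₓ = 2.874/√6742 = 0.035002.
df = n − 2 = 409.
t* = t_{0.025, 409} = 1.965781.
Margin = t* × SE = 1.965781 × 0.035002 = 0.068806.
CI: -0.075 ± 0.068806 → (-0.1438, -0.0062).
With 95% confidence, each one-unit increase in weekly hours worked is associated with a change of between -0.1438 and -0.0062 points (1–10) in job satisfaction score.

(-0.1438, -0.0062)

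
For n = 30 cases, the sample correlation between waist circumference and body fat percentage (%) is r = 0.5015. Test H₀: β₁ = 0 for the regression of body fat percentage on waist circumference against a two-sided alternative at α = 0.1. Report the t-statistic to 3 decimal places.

t = r·√(n − 2)/√(1 − r²) = 0.5015·√28/√0.748498 = 3.067.
df = n − 2 = 28.
Two-sided p ≈ 0.0048, which is < 0.1, so reject H₀.
There is evidence of a linear association between waist circumference and body fat percentage.

t = 3.067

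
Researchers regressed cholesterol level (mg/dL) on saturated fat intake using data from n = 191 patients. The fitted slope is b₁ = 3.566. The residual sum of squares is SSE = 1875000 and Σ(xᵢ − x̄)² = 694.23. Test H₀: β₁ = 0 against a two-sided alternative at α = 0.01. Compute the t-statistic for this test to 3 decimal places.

MSE = SSE/(n − 2) = 1875000/189 = 9920.63.
SE(b₁) = √(MSE/Sₓₓ) = √(9920.63/694.23) = 3.78023.
t = 3.566 / 3.78023 = 0.943.
df = n − 2 = 189.
Two-sided p ≈ 0.3467, which is ≥ 0.01, so fail to reject H₀.
The data do not give significant evidence of an association between saturated fat intake and cholesterol level.

t = 0.943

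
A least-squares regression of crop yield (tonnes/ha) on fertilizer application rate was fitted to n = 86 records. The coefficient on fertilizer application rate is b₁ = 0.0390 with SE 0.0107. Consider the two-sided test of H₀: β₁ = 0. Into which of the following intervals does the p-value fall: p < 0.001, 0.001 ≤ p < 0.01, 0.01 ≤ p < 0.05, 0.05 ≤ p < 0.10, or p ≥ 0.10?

p < 0.001

t = 0.0390 / 0.0107 = 3.645.
df = n − 2 = 86 − 2 = 84.
Two-sided p = 2·P(T_{84} > |t|) ≈ 0.0005.
So p < 0.001.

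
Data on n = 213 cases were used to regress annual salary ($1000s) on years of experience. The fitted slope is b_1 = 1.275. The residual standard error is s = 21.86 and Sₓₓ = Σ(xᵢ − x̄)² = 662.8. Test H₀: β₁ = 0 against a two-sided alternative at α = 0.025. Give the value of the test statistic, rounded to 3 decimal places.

t = 1.502

SE(b_1) = s/√Sₓₓ = 21.86/√662.8 = 0.8491.
t = 1.275 / 0.8491 = 1.502.
df = n − 2 = 211.
Two-sided p ≈ 0.1347, which is ≥ 0.025, so fail to reject H₀.
The data do not give significant evidence of an association between years of experience and annual salary.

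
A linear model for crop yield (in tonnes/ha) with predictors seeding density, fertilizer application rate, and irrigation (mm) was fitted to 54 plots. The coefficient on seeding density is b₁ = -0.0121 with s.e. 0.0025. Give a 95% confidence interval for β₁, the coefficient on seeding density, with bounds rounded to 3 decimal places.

(-0.017, -0.007)

df = n − k − 1 = 54 − 3 − 1 = 50.
t* = t_{0.025, 50} = 2.008559.
Margin = t* × SE = 2.008559 × 0.0025 = 0.00502.
CI: -0.0121 ± 0.00502 → (-0.017, -0.007).
With 95% confidence, each one-unit increase in seeding density is associated with a change of between -0.017 and -0.007 tonnes/ha in crop yield, holding the other predictors fixed.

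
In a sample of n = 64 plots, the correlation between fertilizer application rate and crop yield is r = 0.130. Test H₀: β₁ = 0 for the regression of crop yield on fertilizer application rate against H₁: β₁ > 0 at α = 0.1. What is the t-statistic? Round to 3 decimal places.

t = 1.032

t = r·√(n − 2)/√(1 − r²) = 0.130·√62/√0.9831 = 1.032.
df = n − 2 = 62.
One-sided p ≈ 0.1530, which is ≥ 0.1, so fail to reject H₀.
The data do not give significant evidence of a linear association between fertilizer application rate and crop yield.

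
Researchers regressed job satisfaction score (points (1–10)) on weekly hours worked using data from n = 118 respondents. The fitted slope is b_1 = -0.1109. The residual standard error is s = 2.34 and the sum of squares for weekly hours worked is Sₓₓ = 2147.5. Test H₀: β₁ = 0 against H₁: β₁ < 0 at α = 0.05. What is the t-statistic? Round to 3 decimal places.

SE(b_1) = s/√Sₓₓ = 2.34/√2147.5 = 0.0504951.
t = -0.1109 / 0.0504951 = -2.196.
df = n − 2 = 116.
One-sided p ≈ 0.0150, which is < 0.05, so reject H₀.
There is evidence that the true slope on weekly hours worked is negative.

t = -2.196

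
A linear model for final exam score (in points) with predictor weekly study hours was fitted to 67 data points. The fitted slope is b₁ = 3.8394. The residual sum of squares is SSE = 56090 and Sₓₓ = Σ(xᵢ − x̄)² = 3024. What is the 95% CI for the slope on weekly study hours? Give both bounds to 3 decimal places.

(2.773, 4.906)

MSE = SSE/(n − 2) = 56090/65 = 862.923.
SE(b₁) = √(MSE/Sₓₓ) = √(862.923/3024) = 0.534189.
df = n − 2 = 65.
t* = t_{0.025, 65} = 1.997138.
Margin = t* × SE = 1.997138 × 0.534189 = 1.06685.
CI: 3.8394 ± 1.06685 → (2.773, 4.906).
With 95% confidence, each one-unit increase in weekly study hours is associated with a change of between 2.773 and 4.906 points in final exam score.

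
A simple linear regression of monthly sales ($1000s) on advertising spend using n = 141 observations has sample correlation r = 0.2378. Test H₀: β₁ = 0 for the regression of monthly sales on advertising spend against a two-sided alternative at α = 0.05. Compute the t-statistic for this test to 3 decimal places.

t = 2.886

t = r·√(n − 2)/√(1 − r²) = 0.2378·√139/√0.943451 = 2.886.
df = n − 2 = 139.
Two-sided p ≈ 0.0045, which is < 0.05, so reject H₀.
There is evidence of a linear association between advertising spend and monthly sales.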